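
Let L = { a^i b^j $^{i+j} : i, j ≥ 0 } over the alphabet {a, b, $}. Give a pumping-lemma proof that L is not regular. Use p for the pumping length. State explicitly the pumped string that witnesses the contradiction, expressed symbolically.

Assume L is regular. Let p be the pumping length given by the pumping lemma.
Take w = a^p b^p $^{2p} ∈ L (with i=j=p, i+j=2p), |w| = 4p ≥ p.
By the pumping lemma, w = xyz with |xy| ≤ p and |y| ≥ 1.
The first p characters of w are a's, so xy (and hence y) consists only of a's. Write y = a^k, 1 ≤ k ≤ p.
Consider xy^2z = a^{p+k} b^p $^{2p}. Now the a- and b-counts sum to 2p+k, but the $-count is 2p ≠ 2p+k. So xy^2z ∉ L.
This contradicts the pumping lemma, so L is not regular.

a^{p+k} b^p $^{2p}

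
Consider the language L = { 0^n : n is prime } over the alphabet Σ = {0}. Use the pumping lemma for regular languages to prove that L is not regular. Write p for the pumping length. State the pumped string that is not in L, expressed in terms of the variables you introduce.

Suppose for contradiction that L is regular, and let p be the pumping length.
Let q be a prime with q ≥ p+2 (infinitely many primes exist), and take w = 0^q ∈ L with |w| = q ≥ p.
Write w = xyz as guaranteed by the lemma, with |xy| ≤ p and |y| ≥ 1.
Then y = 0^k for some k with 1 ≤ k ≤ p.
Since 1 ≤ k ≤ p, |xz| = q-k. Pump with i = q+1: |xy^{q+1}z| = (q-k)+(q+1)k = q+qk = q(1+k), which is composite (both factors ≥ 2). So xy^{q+1}z = 0^{q(1+k)} ∉ L.
This contradicts the pumping lemma, so L is not regular.

0^{q(1+k)}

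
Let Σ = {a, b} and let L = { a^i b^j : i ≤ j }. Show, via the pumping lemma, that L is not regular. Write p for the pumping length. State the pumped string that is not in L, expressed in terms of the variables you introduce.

Toward a contradiction, assume L is regular with pumping length p.
Choose w = a^p b^p ∈ L, with |w| = 2p ≥ p.
The pumping lemma gives a decomposition w = xyz where |xy| ≤ p and |y| > 0.
The first p characters of w are a's, so xy (and hence y) consists only of a's. Write y = a^k, 1 ≤ k ≤ p.
Consider xy^2z = a^{p+k} b^p. Since k ≥ 1, the a-count p+k exceeds the b-count p, so i ≤ j fails; thus xy^2z ∉ L.
Contradiction. Therefore L is not regular.

a^{p+k} b^p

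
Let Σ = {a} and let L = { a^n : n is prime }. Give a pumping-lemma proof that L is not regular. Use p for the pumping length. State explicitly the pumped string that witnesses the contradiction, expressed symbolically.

Toward a contradiction, assume L is regular with pumping length p.
Let q be a prime with q ≥ p+2 (infinitely many primes exist), and take w = a^q ∈ L with |w| = q ≥ p.
The pumping lemma gives a decomposition w = xyz where |xy| ≤ p and y is nonempty.
Then y = a^k for some k with 1 ≤ k ≤ p.
Since 1 ≤ k ≤ p, |xz| = q-k. Pump with i = q+1: |xy^{q+1}z| = (q-k)+(q+1)k = q+qk = q(1+k), which is composite (both factors ≥ 2). So xy^{q+1}z = a^{q(1+k)} ∉ L.
This is a contradiction; hence L is not regular.

a^{q(1+k)}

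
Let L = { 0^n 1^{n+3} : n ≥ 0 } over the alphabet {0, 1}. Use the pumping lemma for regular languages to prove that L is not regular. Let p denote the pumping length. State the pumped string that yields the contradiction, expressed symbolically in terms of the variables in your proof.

Assume L is regular. Let p be the pumping length given by the pumping lemma.
Choose w = 0^p 1^{p+3}, which is in L with |w| = 2p+3 ≥ p.
The pumping lemma gives a decomposition w = xyz where |xy| ≤ p and y is nonempty.
Since the first p symbols of w are all 0's and |xy| ≤ p, y lies entirely in the leading 0-block: y = 0^k for some k with 1 ≤ k ≤ p.
Pump with i = 2: xy^2z = 0^{p+k} 1^{p+3}. For this to lie in L we would need p+3 = (p+k)+3, which forces k = 0. But k ≥ 1, so xy^2z ∉ L.
Contradiction. Therefore L is not regular.

0^{p+k} 1^{p+3}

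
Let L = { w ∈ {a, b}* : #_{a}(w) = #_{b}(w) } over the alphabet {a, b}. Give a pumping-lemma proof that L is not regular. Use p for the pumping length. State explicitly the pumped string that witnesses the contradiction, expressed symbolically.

Toward a contradiction, assume L is regular with pumping length p.
Choose w = a^p b^p ∈ L with |w| = 2p ≥ p.
The pumping lemma gives a decomposition w = xyz where |xy| ≤ p and y is nonempty.
Because |xy| ≤ p and w begins with p copies of a, we have y = a^k with 1 ≤ k ≤ p.
Pump with i = 2: xy^2z = a^{p+k} b^p has p+k occurrences of a but only p of b. Since k ≥ 1 the counts differ, so xy^2z ∉ L.
This contradicts the pumping lemma, so L is not regular.

a^{p+k} b^p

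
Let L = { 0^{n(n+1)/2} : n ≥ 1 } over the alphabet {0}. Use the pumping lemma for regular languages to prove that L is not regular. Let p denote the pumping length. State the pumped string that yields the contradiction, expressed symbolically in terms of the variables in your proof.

0^{p(p+1)/2+k}

Assume L is regular; let p be its pumping constant.
Take w = 0^{p(p+1)/2} ∈ L with |w| = p(p+1)/2 ≥ p.
Write w = xyz as guaranteed by the lemma, with |xy| ≤ p and y is nonempty.
Then y = 0^k for some k with 1 ≤ k ≤ p.
Pump with i = 2: xy^2z = 0^{p(p+1)/2+k}. Since 1 ≤ k ≤ p, p(p+1)/2 < p(p+1)/2+k ≤ p(p+1)/2+p < (p+1)(p+2)/2, so p(p+1)/2+k is strictly between consecutive triangular numbers. So xy^2z ∉ L.
Contradiction. Therefore L is not regular.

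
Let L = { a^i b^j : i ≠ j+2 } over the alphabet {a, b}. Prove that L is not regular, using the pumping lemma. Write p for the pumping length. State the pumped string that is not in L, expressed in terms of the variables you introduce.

a^{p+p!} b^{p+p!-2}

Suppose for contradiction that L is regular, and let p be the pumping length.
Choose w = a^p b^{p+p!-2}. Since p ≠ (p+p!-2)+2 = p+p!, w ∈ L; and |w| ≥ p.
The pumping lemma gives a decomposition w = xyz where |xy| ≤ p and y is nonempty.
Since the first p symbols of w are all a's and |xy| ≤ p, y lies entirely in the leading a-block: y = a^k for some k with 1 ≤ k ≤ p.
Since 1 ≤ k ≤ p, k divides p!; set t = 1 + p!/k. Then xy^t z has p + (p!/k)·k = p + p! copies of a. Now the a-count is p+p! and (b-count)+2 = (p+p!-2)+2 = p+p!, so i ≠ j+2 fails. So xy^t z = a^{p+p!} b^{p+p!-2} ∉ L.
This is a contradiction; hence L is not regular.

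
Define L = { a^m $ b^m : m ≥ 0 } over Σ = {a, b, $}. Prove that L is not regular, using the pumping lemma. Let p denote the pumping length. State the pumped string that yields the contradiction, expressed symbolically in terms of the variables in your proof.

Assume L is regular. Let p be the pumping length given by the pumping lemma.
Take w = a^p $ b^p ∈ L with |w| = 2p+1 ≥ p.
Write w = xyz as guaranteed by the lemma, with |xy| ≤ p and |y| > 0.
The first p characters of w are a's, so xy (and hence y) consists only of a's. Write y = a^k, 1 ≤ k ≤ p.
Pump with i = 2: xy^2z = a^{p+k} $ b^p, which would require p+k = p. But k ≥ 1, so xy^2z ∉ L.
Contradiction. Therefore L is not regular.

a^{p+k} $ b^p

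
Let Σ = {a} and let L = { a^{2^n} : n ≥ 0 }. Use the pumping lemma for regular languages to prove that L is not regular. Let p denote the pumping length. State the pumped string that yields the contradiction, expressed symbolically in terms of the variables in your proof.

Assume L is regular. Let p be the pumping length given by the pumping lemma.
Take w = a^{2^p} ∈ L with |w| = 2^p ≥ p.
The pumping lemma gives a decomposition w = xyz where |xy| ≤ p and y is nonempty.
Then y = a^k for some k with 1 ≤ k ≤ p.
Pump with i = 2: xy^2z = a^{2^p+k}. Since 1 ≤ k ≤ p < 2^p, we have 2^p < 2^p+k < 2^{p+1}, so 2^p+k is not a power of 2. So xy^2z ∉ L.
This is a contradiction; hence L is not regular.

a^{2^p+k}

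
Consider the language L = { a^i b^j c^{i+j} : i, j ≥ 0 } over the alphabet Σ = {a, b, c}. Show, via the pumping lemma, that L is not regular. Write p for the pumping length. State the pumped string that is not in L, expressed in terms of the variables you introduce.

Assume L is regular. Let p be the pumping length given by the pumping lemma.
Take w = a^p b^p c^{2p} ∈ L (with i=j=p, i+j=2p), |w| = 4p ≥ p.
Write w = xyz as guaranteed by the lemma, with |xy| ≤ p and y is nonempty.
Since the first p symbols of w are all a's and |xy| ≤ p, y lies entirely in the leading a-block: y = a^k for some k with 1 ≤ k ≤ p.
Consider xy^2z = a^{p+k} b^p c^{2p}. Now the a- and b-counts sum to 2p+k, but the c-count is 2p ≠ 2p+k. So xy^2z ∉ L.
This contradicts the pumping lemma, so L is not regular.

a^{p+k} b^p c^{2p}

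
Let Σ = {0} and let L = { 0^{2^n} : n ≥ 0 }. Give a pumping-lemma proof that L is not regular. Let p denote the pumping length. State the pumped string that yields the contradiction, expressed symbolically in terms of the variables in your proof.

Assume L is regular; let p be its pumping constant.
Take w = 0^{2^p} ∈ L with |w| = 2^p ≥ p.
The pumping lemma gives a decomposition w = xyz where |xy| ≤ p and |y| ≥ 1.
Then y = 0^k for some k with 1 ≤ k ≤ p.
Pump with i = 2: xy^2z = 0^{2^p+k}. Since 1 ≤ k ≤ p < 2^p, we have 2^p < 2^p+k < 2^{p+1}, so 2^p+k is not a power of 2. So xy^2z ∉ L.
This contradicts the pumping lemma, so L is not regular.

0^{2^p+k}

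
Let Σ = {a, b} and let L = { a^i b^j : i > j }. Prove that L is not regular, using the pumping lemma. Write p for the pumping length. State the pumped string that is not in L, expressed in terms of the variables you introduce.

a^{p+1-k} b^p

Suppose for contradiction that L is regular, and let p be the pumping length.
Choose w = a^{p+1} b^p ∈ L, with |w| = 2p+1 ≥ p.
Write w = xyz as guaranteed by the lemma, with |xy| ≤ p and |y| > 0.
Because |xy| ≤ p and w begins with p copies of a, we have y = a^k with 1 ≤ k ≤ p.
Consider xy^0z = xz = a^{p+1-k} b^p. Since k ≥ 1, the a-count p+1-k is at most p, so i > j fails; thus xz ∉ L.
Contradiction. Therefore L is not regular.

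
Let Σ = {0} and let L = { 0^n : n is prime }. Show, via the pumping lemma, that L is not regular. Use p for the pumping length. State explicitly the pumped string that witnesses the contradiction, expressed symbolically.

Assume L is regular; let p be its pumping constant.
Let q be a prime with q ≥ p+2 (infinitely many primes exist), and take w = 0^q ∈ L with |w| = q ≥ p.
By the pumping lemma, w = xyz with |xy| ≤ p and |y| ≥ 1.
Then y = 0^k for some k with 1 ≤ k ≤ p.
Since 1 ≤ k ≤ p, |xz| = q-k. Pump with i = q+1: |xy^{q+1}z| = (q-k)+(q+1)k = q+qk = q(1+k), which is composite (both factors ≥ 2). So xy^{q+1}z = 0^{q(1+k)} ∉ L.
Contradiction. Therefore L is not regular.

0^{q(1+k)}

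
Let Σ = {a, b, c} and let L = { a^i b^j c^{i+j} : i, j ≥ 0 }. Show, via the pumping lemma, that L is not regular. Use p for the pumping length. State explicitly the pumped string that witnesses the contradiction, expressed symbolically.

a^{p+k} b^p c^{2p}

Assume L is regular; let p be its pumping constant.
Take w = a^p b^p c^{2p} ∈ L (with i=j=p, i+j=2p), |w| = 4p ≥ p.
The pumping lemma gives a decomposition w = xyz where |xy| ≤ p and |y| ≥ 1.
Since the first p symbols of w are all a's and |xy| ≤ p, y lies entirely in the leading a-block: y = a^k for some k with 1 ≤ k ≤ p.
Consider xy^2z = a^{p+k} b^p c^{2p}. Now the a- and b-counts sum to 2p+k, but the c-count is 2p ≠ 2p+k. So xy^2z ∉ L.
This contradicts the pumping lemma, so L is not regular.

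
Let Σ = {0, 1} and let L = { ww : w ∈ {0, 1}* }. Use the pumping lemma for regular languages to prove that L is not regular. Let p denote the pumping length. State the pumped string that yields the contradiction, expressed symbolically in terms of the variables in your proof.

0^{p+k} 1^p 0^p 1^p

Assume L is regular; let p be its pumping constant.
Take w = 0^p 1^p 0^p 1^p = uu where u = 0^p1^p; then w ∈ L and |w| = 4p ≥ p.
Write w = xyz as guaranteed by the lemma, with |xy| ≤ p and y is nonempty.
Because |xy| ≤ p and w begins with p copies of 0, we have y = 0^k with 1 ≤ k ≤ p.
Pump with i = 2: xy^2z = 0^{p+k} 1^p 0^p 1^p, of length 4p+k. Suppose this equals vv. The string starts with 0 and ends with 1, so v does too; thus the boundary between the two copies of v is a 1→0 transition. There is exactly one such transition, at position 2p+k, so |v| = 2p+k and |vv| = 4p+2k ≠ 4p+k since k ≥ 1. So xy^2z ∉ L.
This contradicts the pumping lemma, so L is not regular.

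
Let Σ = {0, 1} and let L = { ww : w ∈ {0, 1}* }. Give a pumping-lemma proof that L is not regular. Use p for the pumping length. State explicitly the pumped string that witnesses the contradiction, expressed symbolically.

Suppose for contradiction that L is regular, and let p be the pumping length.
Take w = 0^p 1^p 0^p 1^p = uu where u = 0^p1^p; then w ∈ L and |w| = 4p ≥ p.
Write w = xyz as guaranteed by the lemma, with |xy| ≤ p and |y| > 0.
Because |xy| ≤ p and w begins with p copies of 0, we have y = 0^k with 1 ≤ k ≤ p.
Pump with i = 2: xy^2z = 0^{p+k} 1^p 0^p 1^p, of length 4p+k. Suppose this equals vv. The string starts with 0 and ends with 1, so v does too; thus the boundary between the two copies of v is a 1→0 transition. There is exactly one such transition, at position 2p+k, so |v| = 2p+k and |vv| = 4p+2k ≠ 4p+k since k ≥ 1. So xy^2z ∉ L.
Contradiction. Therefore L is not regular.

0^{p+k} 1^p 0^p 1^p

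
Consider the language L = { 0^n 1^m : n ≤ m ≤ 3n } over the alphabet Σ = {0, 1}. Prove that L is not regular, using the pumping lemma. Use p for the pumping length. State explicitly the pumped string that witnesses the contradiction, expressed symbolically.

Suppose for contradiction that L is regular, and let p be the pumping length.
Take w = 0^p 1^p ∈ L (since p ≤ p ≤ 3p), with |w| = 2p ≥ p.
The pumping lemma gives a decomposition w = xyz where |xy| ≤ p and |y| > 0.
Since the first p symbols of w are all 0's and |xy| ≤ p, y lies entirely in the leading 0-block: y = 0^k for some k with 1 ≤ k ≤ p.
Pump with i = 2: xy^2z = 0^{p+k} 1^p. Now n = p+k > p = m, so the condition n ≤ m fails. Thus xy^2z ∉ L.
This is a contradiction; hence L is not regular.

0^{p+k} 1^p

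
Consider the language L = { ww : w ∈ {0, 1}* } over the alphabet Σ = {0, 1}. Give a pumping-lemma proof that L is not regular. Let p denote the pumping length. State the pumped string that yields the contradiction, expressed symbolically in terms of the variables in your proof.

Assume L is regular; let p be its pumping constant.
Take w = 0^p 1^p 0^p 1^p = uu where u = 0^p1^p; then w ∈ L and |w| = 4p ≥ p.
The pumping lemma gives a decomposition w = xyz where |xy| ≤ p and y is nonempty.
Since the first p symbols of w are all 0's and |xy| ≤ p, y lies entirely in the leading 0-block: y = 0^k for some k with 1 ≤ k ≤ p.
Pump with i = 2: xy^2z = 0^{p+k} 1^p 0^p 1^p, of length 4p+k. Suppose this equals vv. The string starts with 0 and ends with 1, so v does too; thus the boundary between the two copies of v is a 1→0 transition. There is exactly one such transition, at position 2p+k, so |v| = 2p+k and |vv| = 4p+2k ≠ 4p+k since k ≥ 1. So xy^2z ∉ L.
This contradicts the pumping lemma, so L is not regular.

0^{p+k} 1^p 0^p 1^p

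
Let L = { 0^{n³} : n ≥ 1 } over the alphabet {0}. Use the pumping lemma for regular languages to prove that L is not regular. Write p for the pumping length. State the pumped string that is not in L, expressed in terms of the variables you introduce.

0^{p³+k}

Suppose for contradiction that L is regular, and let p be the pumping length.
Take w = 0^{p³} ∈ L with |w| = p³ ≥ p.
By the pumping lemma, w = xyz with |xy| ≤ p and |y| > 0.
Then y = 0^k for some k with 1 ≤ k ≤ p.
Pump with i = 2: xy^2z = 0^{p³+k}. Since 1 ≤ k ≤ p, p³ < p³+k ≤ p³+p < p³+3p²+3p+1 = (p+1)³, so p³+k is not a perfect cube. So xy^2z ∉ L.
This contradicts the pumping lemma, so L is not regular.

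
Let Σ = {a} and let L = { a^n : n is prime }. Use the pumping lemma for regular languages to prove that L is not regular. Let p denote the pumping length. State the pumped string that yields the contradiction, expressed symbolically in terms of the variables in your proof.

Suppose for contradiction that L is regular, and let p be the pumping length.
Let q be a prime with q ≥ p+2 (infinitely many primes exist), and take w = a^q ∈ L with |w| = q ≥ p.
The pumping lemma gives a decomposition w = xyz where |xy| ≤ p and |y| > 0.
Then y = a^k for some k with 1 ≤ k ≤ p.
Since 1 ≤ k ≤ p, |xz| = q-k. Pump with i = q+1: |xy^{q+1}z| = (q-k)+(q+1)k = q+qk = q(1+k), which is composite (both factors ≥ 2). So xy^{q+1}z = a^{q(1+k)} ∉ L.
This contradicts the pumping lemma, so L is not regular.

a^{q(1+k)}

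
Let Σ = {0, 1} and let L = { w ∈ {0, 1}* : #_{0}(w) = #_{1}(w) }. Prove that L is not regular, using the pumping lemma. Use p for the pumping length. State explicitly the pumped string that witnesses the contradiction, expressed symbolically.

0^{p+k} 1^p

Assume L is regular; let p be its pumping constant.
Choose w = 0^p 1^p ∈ L with |w| = 2p ≥ p.
By the pumping lemma, w = xyz with |xy| ≤ p and |y| > 0.
The first p characters of w are 0's, so xy (and hence y) consists only of 0's. Write y = 0^k, 1 ≤ k ≤ p.
Pump with i = 2: xy^2z = 0^{p+k} 1^p has p+k occurrences of 0 but only p of 1. Since k ≥ 1 the counts differ, so xy^2z ∉ L.
This contradicts the pumping lemma, so L is not regular.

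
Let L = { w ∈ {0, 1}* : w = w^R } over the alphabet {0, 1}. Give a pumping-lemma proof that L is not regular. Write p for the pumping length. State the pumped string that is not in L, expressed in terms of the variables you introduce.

Suppose for contradiction that L is regular, and let p be the pumping length.
Take w = 0^p 1 0^p, a palindrome of length 2p+1 ≥ p.
By the pumping lemma, w = xyz with |xy| ≤ p and |y| > 0.
Since the first p symbols of w are all 0's and |xy| ≤ p, y lies entirely in the leading 0-block: y = 0^k for some k with 1 ≤ k ≤ p.
Pump with i = 2: xy^2z = 0^{p+k} 1 0^p. Its reverse is 0^p 1 0^{p+k}, which differs from xy^2z since k ≥ 1. So xy^2z is not a palindrome and xy^2z ∉ L.
This is a contradiction; hence L is not regular.

0^{p+k} 1 0^p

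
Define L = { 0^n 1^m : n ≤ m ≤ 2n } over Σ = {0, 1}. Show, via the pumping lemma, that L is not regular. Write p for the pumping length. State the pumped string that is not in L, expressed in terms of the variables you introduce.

0^{p+k} 1^p

Assume L is regular. Let p be the pumping length given by the pumping lemma.
Take w = 0^p 1^p ∈ L (since p ≤ p ≤ 2p), with |w| = 2p ≥ p.
The pumping lemma gives a decomposition w = xyz where |xy| ≤ p and |y| ≥ 1.
The first p characters of w are 0's, so xy (and hence y) consists only of 0's. Write y = 0^k, 1 ≤ k ≤ p.
Pump with i = 2: xy^2z = 0^{p+k} 1^p. Now n = p+k > p = m, so the condition n ≤ m fails. Thus xy^2z ∉ L.
This contradicts the pumping lemma, so L is not regular.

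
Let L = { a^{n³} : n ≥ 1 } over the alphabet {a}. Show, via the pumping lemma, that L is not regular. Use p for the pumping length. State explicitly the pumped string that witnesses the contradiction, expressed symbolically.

Toward a contradiction, assume L is regular with pumping length p.
Take w = a^{p³} ∈ L with |w| = p³ ≥ p.
The pumping lemma gives a decomposition w = xyz where |xy| ≤ p and |y| > 0.
Then y = a^k for some k with 1 ≤ k ≤ p.
Pump with i = 2: xy^2z = a^{p³+k}. Since 1 ≤ k ≤ p, p³ < p³+k ≤ p³+p < p³+3p²+3p+1 = (p+1)³, so p³+k is not a perfect cube. So xy^2z ∉ L.
Contradiction. Therefore L is not regular.

a^{p³+k}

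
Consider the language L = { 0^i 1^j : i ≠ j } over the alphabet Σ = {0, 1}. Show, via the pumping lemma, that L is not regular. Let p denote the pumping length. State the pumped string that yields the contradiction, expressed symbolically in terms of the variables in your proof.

0^{p+p!} 1^{p+p!}

Assume L is regular. Let p be the pumping length given by the pumping lemma.
Choose w = 0^p 1^{p+p!}. Since p ≠ p+p!, w ∈ L; and |w| ≥ p.
The pumping lemma gives a decomposition w = xyz where |xy| ≤ p and |y| > 0.
The first p characters of w are 0's, so xy (and hence y) consists only of 0's. Write y = 0^k, 1 ≤ k ≤ p.
Since 1 ≤ k ≤ p, k divides p!; set t = 1 + p!/k. Then xy^t z has p + (p!/k)·k = p + p! copies of 0. Now the 0-count equals the 1-count, so i ≠ j fails. So xy^t z = 0^{p+p!} 1^{p+p!} ∉ L.
Contradiction. Therefore L is not regular.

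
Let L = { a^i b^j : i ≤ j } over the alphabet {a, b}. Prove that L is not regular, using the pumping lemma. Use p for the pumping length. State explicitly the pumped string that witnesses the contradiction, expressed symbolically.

a^{p+k} b^p

Toward a contradiction, assume L is regular with pumping length p.
Choose w = a^p b^p ∈ L, with |w| = 2p ≥ p.
By the pumping lemma, w = xyz with |xy| ≤ p and y is nonempty.
Because |xy| ≤ p and w begins with p copies of a, we have y = a^k with 1 ≤ k ≤ p.
Consider xy^2z = a^{p+k} b^p. Since k ≥ 1, the a-count p+k exceeds the b-count p, so i ≤ j fails; thus xy^2z ∉ L.
This contradicts the pumping lemma, so L is not regular.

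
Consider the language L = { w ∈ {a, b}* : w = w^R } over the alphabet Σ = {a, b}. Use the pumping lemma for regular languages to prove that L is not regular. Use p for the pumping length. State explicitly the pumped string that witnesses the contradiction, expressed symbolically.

a^{p+k} b a^p

Suppose for contradiction that L is regular, and let p be the pumping length.
Take w = a^p b a^p, a palindrome of length 2p+1 ≥ p.
The pumping lemma gives a decomposition w = xyz where |xy| ≤ p and |y| > 0.
Since the first p symbols of w are all a's and |xy| ≤ p, y lies entirely in the leading a-block: y = a^k for some k with 1 ≤ k ≤ p.
Pump with i = 2: xy^2z = a^{p+k} b a^p. Its reverse is a^p b a^{p+k}, which differs from xy^2z since k ≥ 1. So xy^2z is not a palindrome and xy^2z ∉ L.
This contradicts the pumping lemma, so L is not regular.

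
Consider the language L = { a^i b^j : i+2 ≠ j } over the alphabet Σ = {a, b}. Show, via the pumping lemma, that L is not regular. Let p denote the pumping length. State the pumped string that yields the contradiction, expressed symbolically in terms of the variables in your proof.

Assume L is regular; let p be its pumping constant.
Choose w = a^p b^{p+p!+2}. Since p ≠ (p+p!+2)-2 = p+p!, w ∈ L; and |w| ≥ p.
Write w = xyz as guaranteed by the lemma, with |xy| ≤ p and |y| > 0.
The first p characters of w are a's, so xy (and hence y) consists only of a's. Write y = a^k, 1 ≤ k ≤ p.
Since 1 ≤ k ≤ p, k divides p!; set t = 1 + p!/k. Then xy^t z has p + (p!/k)·k = p + p! copies of a. Now the a-count is p+p! and (b-count)-2 = (p+p!+2)-2 = p+p!, so i+2 ≠ j fails. So xy^t z = a^{p+p!} b^{p+p!+2} ∉ L.
This contradicts the pumping lemma, so L is not regular.

a^{p+p!} b^{p+p!+2}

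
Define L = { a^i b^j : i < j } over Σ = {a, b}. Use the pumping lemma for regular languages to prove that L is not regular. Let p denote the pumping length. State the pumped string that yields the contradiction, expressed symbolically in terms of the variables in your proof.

Toward a contradiction, assume L is regular with pumping length p.
Choose w = a^p b^{p+1} ∈ L, with |w| = 2p+1 ≥ p.
The pumping lemma gives a decomposition w = xyz where |xy| ≤ p and |y| > 0.
Because |xy| ≤ p and w begins with p copies of a, we have y = a^k with 1 ≤ k ≤ p.
Consider xy^2z = a^{p+k} b^{p+1}. Since k ≥ 1, the a-count p+k is at least p+1, so i < j fails; thus xy^2z ∉ L.
This is a contradiction; hence L is not regular.

a^{p+k} b^{p+1}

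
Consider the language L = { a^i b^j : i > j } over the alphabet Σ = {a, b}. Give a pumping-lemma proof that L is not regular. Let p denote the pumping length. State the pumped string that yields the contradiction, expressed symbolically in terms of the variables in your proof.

a^{p+1-k} b^p

Toward a contradiction, assume L is regular with pumping length p.
Choose w = a^{p+1} b^p ∈ L, with |w| = 2p+1 ≥ p.
The pumping lemma gives a decomposition w = xyz where |xy| ≤ p and |y| ≥ 1.
The first p characters of w are a's, so xy (and hence y) consists only of a's. Write y = a^k, 1 ≤ k ≤ p.
Consider xy^0z = xz = a^{p+1-k} b^p. Since k ≥ 1, the a-count p+1-k is at most p, so i > j fails; thus xz ∉ L.
This contradicts the pumping lemma, so L is not regular.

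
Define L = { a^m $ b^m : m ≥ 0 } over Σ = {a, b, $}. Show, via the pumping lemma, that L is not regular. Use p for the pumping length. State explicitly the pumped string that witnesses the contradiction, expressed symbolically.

a^{p+k} $ b^p

Assume L is regular. Let p be the pumping length given by the pumping lemma.
Take w = a^p $ b^p ∈ L with |w| = 2p+1 ≥ p.
The pumping lemma gives a decomposition w = xyz where |xy| ≤ p and y is nonempty.
The first p characters of w are a's, so xy (and hence y) consists only of a's. Write y = a^k, 1 ≤ k ≤ p.
Pump with i = 2: xy^2z = a^{p+k} $ b^p, which would require p+k = p. But k ≥ 1, so xy^2z ∉ L.
This is a contradiction; hence L is not regular.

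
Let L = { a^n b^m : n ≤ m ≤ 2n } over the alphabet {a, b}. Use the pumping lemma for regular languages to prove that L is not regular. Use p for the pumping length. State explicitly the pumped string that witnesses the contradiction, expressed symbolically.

a^{p+k} b^p

Suppose for contradiction that L is regular, and let p be the pumping length.
Take w = a^p b^p ∈ L (since p ≤ p ≤ 2p), with |w| = 2p ≥ p.
Write w = xyz as guaranteed by the lemma, with |xy| ≤ p and |y| ≥ 1.
Since the first p symbols of w are all a's and |xy| ≤ p, y lies entirely in the leading a-block: y = a^k for some k with 1 ≤ k ≤ p.
Pump with i = 2: xy^2z = a^{p+k} b^p. Now n = p+k > p = m, so the condition n ≤ m fails. Thus xy^2z ∉ L.
This contradicts the pumping lemma, so L is not regular.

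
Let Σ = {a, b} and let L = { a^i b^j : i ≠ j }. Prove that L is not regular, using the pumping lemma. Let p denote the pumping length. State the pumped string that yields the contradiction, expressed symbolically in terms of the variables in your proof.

Assume L is regular. Let p be the pumping length given by the pumping lemma.
Choose w = a^p b^{p+p!}. Since p ≠ p+p!, w ∈ L; and |w| ≥ p.
By the pumping lemma, w = xyz with |xy| ≤ p and |y| > 0.
Because |xy| ≤ p and w begins with p copies of a, we have y = a^k with 1 ≤ k ≤ p.
Since 1 ≤ k ≤ p, k divides p!; set t = 1 + p!/k. Then xy^t z has p + (p!/k)·k = p + p! copies of a. Now the a-count equals the b-count, so i ≠ j fails. So xy^t z = a^{p+p!} b^{p+p!} ∉ L.
This is a contradiction; hence L is not regular.

a^{p+p!} b^{p+p!}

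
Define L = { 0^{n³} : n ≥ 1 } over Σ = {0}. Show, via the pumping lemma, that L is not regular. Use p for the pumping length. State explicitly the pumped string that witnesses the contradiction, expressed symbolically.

Assume L is regular; let p be its pumping constant.
Take w = 0^{p³} ∈ L with |w| = p³ ≥ p.
The pumping lemma gives a decomposition w = xyz where |xy| ≤ p and |y| ≥ 1.
Then y = 0^k for some k with 1 ≤ k ≤ p.
Pump with i = 2: xy^2z = 0^{p³+k}. Since 1 ≤ k ≤ p, p³ < p³+k ≤ p³+p < p³+3p²+3p+1 = (p+1)³, so p³+k is not a perfect cube. So xy^2z ∉ L.
This contradicts the pumping lemma, so L is not regular.

0^{p³+k}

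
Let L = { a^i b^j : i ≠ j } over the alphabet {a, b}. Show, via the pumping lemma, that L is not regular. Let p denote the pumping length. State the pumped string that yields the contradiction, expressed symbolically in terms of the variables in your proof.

a^{p+p!} b^{p+p!}

Suppose for contradiction that L is regular, and let p be the pumping length.
Choose w = a^p b^{p+p!}. Since p ≠ p+p!, w ∈ L; and |w| ≥ p.
Write w = xyz as guaranteed by the lemma, with |xy| ≤ p and |y| ≥ 1.
Because |xy| ≤ p and w begins with p copies of a, we have y = a^k with 1 ≤ k ≤ p.
Since 1 ≤ k ≤ p, k divides p!; set t = 1 + p!/k. Then xy^t z has p + (p!/k)·k = p + p! copies of a. Now the a-count equals the b-count, so i ≠ j fails. So xy^t z = a^{p+p!} b^{p+p!} ∉ L.
This contradicts the pumping lemma, so L is not regular.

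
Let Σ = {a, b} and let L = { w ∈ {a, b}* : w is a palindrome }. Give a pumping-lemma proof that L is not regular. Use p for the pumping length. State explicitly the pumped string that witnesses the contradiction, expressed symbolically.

a^{p+k} b a^p

Suppose for contradiction that L is regular, and let p be the pumping length.
Take w = a^p b a^p, a palindrome of length 2p+1 ≥ p.
By the pumping lemma, w = xyz with |xy| ≤ p and y is nonempty.
The first p characters of w are a's, so xy (and hence y) consists only of a's. Write y = a^k, 1 ≤ k ≤ p.
Pump with i = 2: xy^2z = a^{p+k} b a^p. Its reverse is a^p b a^{p+k}, which differs from xy^2z since k ≥ 1. So xy^2z is not a palindrome and xy^2z ∉ L.
This is a contradiction; hence L is not regular.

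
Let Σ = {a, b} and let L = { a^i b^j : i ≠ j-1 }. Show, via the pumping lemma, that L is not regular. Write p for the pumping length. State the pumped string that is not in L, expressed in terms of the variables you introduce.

a^{p+p!} b^{p+p!+1}

Assume L is regular; let p be its pumping constant.
Choose w = a^p b^{p+p!+1}. Since p ≠ (p+p!+1)-1 = p+p!, w ∈ L; and |w| ≥ p.
The pumping lemma gives a decomposition w = xyz where |xy| ≤ p and y is nonempty.
Because |xy| ≤ p and w begins with p copies of a, we have y = a^k with 1 ≤ k ≤ p.
Since 1 ≤ k ≤ p, k divides p!; set t = 1 + p!/k. Then xy^t z has p + (p!/k)·k = p + p! copies of a. Now the a-count is p+p! and (b-count)-1 = (p+p!+1)-1 = p+p!, so i ≠ j-1 fails. So xy^t z = a^{p+p!} b^{p+p!+1} ∉ L.
Contradiction. Therefore L is not regular.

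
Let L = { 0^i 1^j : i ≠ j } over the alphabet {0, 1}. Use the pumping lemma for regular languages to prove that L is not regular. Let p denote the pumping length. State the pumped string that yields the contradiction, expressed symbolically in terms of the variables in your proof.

Toward a contradiction, assume L is regular with pumping length p.
Choose w = 0^p 1^{p+p!}. Since p ≠ p+p!, w ∈ L; and |w| ≥ p.
Write w = xyz as guaranteed by the lemma, with |xy| ≤ p and |y| ≥ 1.
The first p characters of w are 0's, so xy (and hence y) consists only of 0's. Write y = 0^k, 1 ≤ k ≤ p.
Since 1 ≤ k ≤ p, k divides p!; set t = 1 + p!/k. Then xy^t z has p + (p!/k)·k = p + p! copies of 0. Now the 0-count equals the 1-count, so i ≠ j fails. So xy^t z = 0^{p+p!} 1^{p+p!} ∉ L.
Contradiction. Therefore L is not regular.

0^{p+p!} 1^{p+p!}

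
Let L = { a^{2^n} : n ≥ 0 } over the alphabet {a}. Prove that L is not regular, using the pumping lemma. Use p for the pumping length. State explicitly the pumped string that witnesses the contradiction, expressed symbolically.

Assume L is regular. Let p be the pumping length given by the pumping lemma.
Take w = a^{2^p} ∈ L with |w| = 2^p ≥ p.
Write w = xyz as guaranteed by the lemma, with |xy| ≤ p and y is nonempty.
Then y = a^k for some k with 1 ≤ k ≤ p.
Pump with i = 2: xy^2z = a^{2^p+k}. Since 1 ≤ k ≤ p < 2^p, we have 2^p < 2^p+k < 2^{p+1}, so 2^p+k is not a power of 2. So xy^2z ∉ L.
Contradiction. Therefore L is not regular.

a^{2^p+k}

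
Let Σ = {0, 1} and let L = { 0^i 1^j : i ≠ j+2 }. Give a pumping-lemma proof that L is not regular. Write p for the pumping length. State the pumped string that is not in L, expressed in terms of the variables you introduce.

0^{p+p!} 1^{p+p!-2}

Assume L is regular; let p be its pumping constant.
Choose w = 0^p 1^{p+p!-2}. Since p ≠ (p+p!-2)+2 = p+p!, w ∈ L; and |w| ≥ p.
The pumping lemma gives a decomposition w = xyz where |xy| ≤ p and |y| ≥ 1.
Because |xy| ≤ p and w begins with p copies of 0, we have y = 0^k with 1 ≤ k ≤ p.
Since 1 ≤ k ≤ p, k divides p!; set t = 1 + p!/k. Then xy^t z has p + (p!/k)·k = p + p! copies of 0. Now the 0-count is p+p! and (1-count)+2 = (p+p!-2)+2 = p+p!, so i ≠ j+2 fails. So xy^t z = 0^{p+p!} 1^{p+p!-2} ∉ L.
Contradiction. Therefore L is not regular.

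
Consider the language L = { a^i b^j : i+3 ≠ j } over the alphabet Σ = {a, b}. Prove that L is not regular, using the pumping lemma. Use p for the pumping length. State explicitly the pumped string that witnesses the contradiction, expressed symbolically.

a^{p+p!} b^{p+p!+3}

Suppose for contradiction that L is regular, and let p be the pumping length.
Choose w = a^p b^{p+p!+3}. Since p ≠ (p+p!+3)-3 = p+p!, w ∈ L; and |w| ≥ p.
By the pumping lemma, w = xyz with |xy| ≤ p and |y| > 0.
The first p characters of w are a's, so xy (and hence y) consists only of a's. Write y = a^k, 1 ≤ k ≤ p.
Since 1 ≤ k ≤ p, k divides p!; set t = 1 + p!/k. Then xy^t z has p + (p!/k)·k = p + p! copies of a. Now the a-count is p+p! and (b-count)-3 = (p+p!+3)-3 = p+p!, so i+3 ≠ j fails. So xy^t z = a^{p+p!} b^{p+p!+3} ∉ L.
This is a contradiction; hence L is not regular.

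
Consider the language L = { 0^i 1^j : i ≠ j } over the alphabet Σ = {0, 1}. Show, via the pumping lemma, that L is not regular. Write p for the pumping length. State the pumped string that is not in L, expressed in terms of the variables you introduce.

Toward a contradiction, assume L is regular with pumping length p.
Choose w = 0^p 1^{p+p!}. Since p ≠ p+p!, w ∈ L; and |w| ≥ p.
By the pumping lemma, w = xyz with |xy| ≤ p and |y| > 0.
The first p characters of w are 0's, so xy (and hence y) consists only of 0's. Write y = 0^k, 1 ≤ k ≤ p.
Since 1 ≤ k ≤ p, k divides p!; set t = 1 + p!/k. Then xy^t z has p + (p!/k)·k = p + p! copies of 0. Now the 0-count equals the 1-count, so i ≠ j fails. So xy^t z = 0^{p+p!} 1^{p+p!} ∉ L.
This contradicts the pumping lemma, so L is not regular.

0^{p+p!} 1^{p+p!}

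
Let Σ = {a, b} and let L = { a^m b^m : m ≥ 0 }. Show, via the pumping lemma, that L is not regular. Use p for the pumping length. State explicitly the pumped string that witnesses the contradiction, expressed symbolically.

a^{p+k} b^p

Suppose for contradiction that L is regular, and let p be the pumping length.
Choose w = a^p b^p, which is in L with |w| = 2p ≥ p.
The pumping lemma gives a decomposition w = xyz where |xy| ≤ p and y is nonempty.
Since the first p symbols of w are all a's and |xy| ≤ p, y lies entirely in the leading a-block: y = a^k for some k with 1 ≤ k ≤ p.
Pump with i = 2: xy^2z = a^{p+k} b^p. For this to lie in L we would need p = p+k, which forces k = 0. But k ≥ 1, so xy^2z ∉ L.
This is a contradiction; hence L is not regular.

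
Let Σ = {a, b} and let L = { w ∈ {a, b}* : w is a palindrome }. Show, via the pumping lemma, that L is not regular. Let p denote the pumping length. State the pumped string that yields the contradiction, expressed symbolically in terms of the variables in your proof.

Assume L is regular. Let p be the pumping length given by the pumping lemma.
Take w = a^p b a^p, a palindrome of length 2p+1 ≥ p.
Write w = xyz as guaranteed by the lemma, with |xy| ≤ p and y is nonempty.
Because |xy| ≤ p and w begins with p copies of a, we have y = a^k with 1 ≤ k ≤ p.
Pump with i = 2: xy^2z = a^{p+k} b a^p. Its reverse is a^p b a^{p+k}, which differs from xy^2z since k ≥ 1. So xy^2z is not a palindrome and xy^2z ∉ L.
This contradicts the pumping lemma, so L is not regular.

a^{p+k} b a^p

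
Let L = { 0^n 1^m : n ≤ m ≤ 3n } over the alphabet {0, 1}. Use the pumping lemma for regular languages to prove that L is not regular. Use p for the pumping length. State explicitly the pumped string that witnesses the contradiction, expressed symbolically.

0^{p+k} 1^p

Toward a contradiction, assume L is regular with pumping length p.
Take w = 0^p 1^p ∈ L (since p ≤ p ≤ 3p), with |w| = 2p ≥ p.
The pumping lemma gives a decomposition w = xyz where |xy| ≤ p and |y| > 0.
The first p characters of w are 0's, so xy (and hence y) consists only of 0's. Write y = 0^k, 1 ≤ k ≤ p.
Pump with i = 2: xy^2z = 0^{p+k} 1^p. Now n = p+k > p = m, so the condition n ≤ m fails. Thus xy^2z ∉ L.
This is a contradiction; hence L is not regular.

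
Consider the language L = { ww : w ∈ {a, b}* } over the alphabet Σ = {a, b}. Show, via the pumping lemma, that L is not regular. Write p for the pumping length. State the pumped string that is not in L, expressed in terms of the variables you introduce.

a^{p+k} b^p a^p b^p

Assume L is regular. Let p be the pumping length given by the pumping lemma.
Take w = a^p b^p a^p b^p = uu where u = a^pb^p; then w ∈ L and |w| = 4p ≥ p.
The pumping lemma gives a decomposition w = xyz where |xy| ≤ p and |y| > 0.
The first p characters of w are a's, so xy (and hence y) consists only of a's. Write y = a^k, 1 ≤ k ≤ p.
Pump with i = 2: xy^2z = a^{p+k} b^p a^p b^p, of length 4p+k. Suppose this equals vv. The string starts with a and ends with b, so v does too; thus the boundary between the two copies of v is a b→a transition. There is exactly one such transition, at position 2p+k, so |v| = 2p+k and |vv| = 4p+2k ≠ 4p+k since k ≥ 1. So xy^2z ∉ L.
This contradicts the pumping lemma, so L is not regular.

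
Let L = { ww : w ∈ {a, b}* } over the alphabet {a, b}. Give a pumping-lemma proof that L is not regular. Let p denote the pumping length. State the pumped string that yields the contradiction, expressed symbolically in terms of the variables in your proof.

Assume L is regular. Let p be the pumping length given by the pumping lemma.
Take w = a^p b^p a^p b^p = uu where u = a^pb^p; then w ∈ L and |w| = 4p ≥ p.
By the pumping lemma, w = xyz with |xy| ≤ p and |y| ≥ 1.
Since the first p symbols of w are all a's and |xy| ≤ p, y lies entirely in the leading a-block: y = a^k for some k with 1 ≤ k ≤ p.
Pump with i = 2: xy^2z = a^{p+k} b^p a^p b^p, of length 4p+k. Suppose this equals vv. The string starts with a and ends with b, so v does too; thus the boundary between the two copies of v is a b→a transition. There is exactly one such transition, at position 2p+k, so |v| = 2p+k and |vv| = 4p+2k ≠ 4p+k since k ≥ 1. So xy^2z ∉ L.
Contradiction. Therefore L is not regular.

a^{p+k} b^p a^p b^p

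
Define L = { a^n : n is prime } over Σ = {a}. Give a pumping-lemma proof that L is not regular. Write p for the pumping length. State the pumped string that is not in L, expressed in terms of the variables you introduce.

Suppose for contradiction that L is regular, and let p be the pumping length.
Let q be a prime with q ≥ p+2 (infinitely many primes exist), and take w = a^q ∈ L with |w| = q ≥ p.
Write w = xyz as guaranteed by the lemma, with |xy| ≤ p and |y| > 0.
Then y = a^k for some k with 1 ≤ k ≤ p.
Since 1 ≤ k ≤ p, |xz| = q-k. Pump with i = q+1: |xy^{q+1}z| = (q-k)+(q+1)k = q+qk = q(1+k), which is composite (both factors ≥ 2). So xy^{q+1}z = a^{q(1+k)} ∉ L.
This contradicts the pumping lemma, so L is not regular.

a^{q(1+k)}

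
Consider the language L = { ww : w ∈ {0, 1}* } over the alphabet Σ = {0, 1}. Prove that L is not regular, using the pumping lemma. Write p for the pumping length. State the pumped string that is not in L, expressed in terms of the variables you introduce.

0^{p+k} 1^p 0^p 1^p

Suppose for contradiction that L is regular, and let p be the pumping length.
Take w = 0^p 1^p 0^p 1^p = uu where u = 0^p1^p; then w ∈ L and |w| = 4p ≥ p.
Write w = xyz as guaranteed by the lemma, with |xy| ≤ p and |y| > 0.
Because |xy| ≤ p and w begins with p copies of 0, we have y = 0^k with 1 ≤ k ≤ p.
Pump with i = 2: xy^2z = 0^{p+k} 1^p 0^p 1^p, of length 4p+k. Suppose this equals vv. The string starts with 0 and ends with 1, so v does too; thus the boundary between the two copies of v is a 1→0 transition. There is exactly one such transition, at position 2p+k, so |v| = 2p+k and |vv| = 4p+2k ≠ 4p+k since k ≥ 1. So xy^2z ∉ L.
This is a contradiction; hence L is not regular.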